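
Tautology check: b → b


Build the truth table over {b}:
b | φ
-----
F | T
T | T
Every row evaluates to true.

Yes, it is a tautology.


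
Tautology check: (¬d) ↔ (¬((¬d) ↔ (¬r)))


Build the truth table over {d, r}:
d | r | φ
---------
F | F | F
T | F | F
F | T | T
T | T | T
Counterexample at row 1: with d=F, r=F, the formula is F.

No, it is not a tautology.


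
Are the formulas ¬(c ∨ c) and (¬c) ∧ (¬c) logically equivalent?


Compare truth tables:
c | φ | ψ
---------
F | T | T
T | F | F
The columns φ and ψ agree on every row.

Yes, they are logically equivalent.


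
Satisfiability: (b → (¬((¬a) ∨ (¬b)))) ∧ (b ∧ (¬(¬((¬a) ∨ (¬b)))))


Check all 4 assignments over {a, b}:
a | b | φ
---------
F | F | F
T | F | F
F | T | F
T | T | F
No assignment makes the formula true.

Unsatisfiable.


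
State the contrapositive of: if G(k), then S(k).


The contrapositive of (P → Q) is (¬Q → ¬P); it is logically equivalent to the original.
Here P = 'G(k)' and Q = 'S(k)'.

If not (S(k)), then not (G(k)).


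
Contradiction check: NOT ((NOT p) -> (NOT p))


Truth table over {p}:
p | φ
-----
F | F
T | F
Every row is false.

Yes, it is a contradiction.


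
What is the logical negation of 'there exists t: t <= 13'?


¬(for all x: φ) = there exists x: ¬φ, and ¬(there exists x: φ) = for all x: ¬φ.
Apply to the existential statement.

for all t: NOT(t <= 13)


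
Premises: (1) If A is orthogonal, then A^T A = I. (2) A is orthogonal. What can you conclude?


Modus ponens: from (P → Q) and P, infer Q.
P = 'A is orthogonal' is asserted, and P → Q holds, so Q follows.

A^T A = I.


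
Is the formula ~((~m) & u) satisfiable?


Search for a satisfying assignment over {m, u}.
Try m=False, u=False: the formula evaluates to True.
A satisfying assignment exists.

Satisfiable.


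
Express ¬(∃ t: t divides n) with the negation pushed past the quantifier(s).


¬(∀ x: φ) = ∃ x: ¬φ, and ¬(∃ x: φ) = ∀ x: ¬φ.
Apply to the existential statement.

∀ t: ¬(t divides n)


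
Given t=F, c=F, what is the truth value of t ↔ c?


Biconditional is true when both operands have the same truth value.
Substitute: t=F, c=F.
F ↔ F evaluates to T.

T


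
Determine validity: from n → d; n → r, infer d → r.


This is (no valid rule). There exist truth assignments where the premises are all true but the conclusion is false.

Invalid.


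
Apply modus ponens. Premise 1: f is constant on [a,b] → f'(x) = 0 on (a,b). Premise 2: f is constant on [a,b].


Modus ponens: from (P → Q) and P, infer Q.
P = 'f is constant on [a,b]' is asserted, and P → Q holds, so Q follows.

f'(x) = 0 on (a,b).


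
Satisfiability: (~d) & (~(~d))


Check all 2 assignments over {d}:
d | φ
-----
False | False
True | False
No assignment makes the formula true.

Unsatisfiable.


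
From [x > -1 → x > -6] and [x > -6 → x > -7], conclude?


Hypothetical syllogism: from (P → Q) and (Q → R), infer (P → R).
Chain the two implications through the shared middle term 'x > -6'.

x > -1 → x > -7


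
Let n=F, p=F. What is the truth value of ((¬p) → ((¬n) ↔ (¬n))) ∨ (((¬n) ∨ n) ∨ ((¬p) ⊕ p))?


Substitute n=F, p=F:
… (earlier sub-steps elided)
¬n = T
¬n = T
(¬n) ↔ (¬n) = T ↔ T = T
(¬p) → ((¬n) ↔ (¬n)) = T → T = T
¬n = T
(¬n) ∨ n = T ∨ F = T
¬p = T
(¬p) ⊕ p = T ⊕ F = T
((¬n) ∨ n) ∨ ((¬p) ⊕ p) = T ∨ T = T
((¬p) → ((¬n) ↔ (¬n))) ∨ (((¬n) ∨ n) ∨ ((¬p) ⊕ p)) = T ∨ T = T

T


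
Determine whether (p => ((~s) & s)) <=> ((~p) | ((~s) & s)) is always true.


Build the truth table over {p, s}:
p | s | φ
---------
False | False | True
True | False | True
False | True | True
True | True | True
Every row evaluates to true.

Yes, it is a tautology.


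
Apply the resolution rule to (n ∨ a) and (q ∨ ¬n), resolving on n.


The clauses contain complementary literals n and ¬n.
Resolution eliminates this pair and disjoins the remaining literals (merging duplicates).

(a ∨ q)


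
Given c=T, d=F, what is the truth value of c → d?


Implication is false only when antecedent is true and consequent is false.
Substitute: c=T, d=F.
T → F evaluates to F.

F


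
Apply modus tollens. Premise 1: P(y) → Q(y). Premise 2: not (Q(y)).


Modus tollens: from (P → Q) and ¬Q, infer ¬P.
Q = 'Q(y)' is denied; since P → Q, P must also fail.

Not (P(y)).


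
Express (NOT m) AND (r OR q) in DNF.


Step 1: Distribute ∧ over ∨: (¬m) ∧ (r ∨ q) = ((¬m) ∧ r) ∨ ((¬m) ∧ q).

((NOT m) AND r) OR ((NOT m) AND q)


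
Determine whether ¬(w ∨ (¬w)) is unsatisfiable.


Truth table over {w}:
w | φ
-----
F | F
T | F
Every row is false.

Yes, it is a contradiction.


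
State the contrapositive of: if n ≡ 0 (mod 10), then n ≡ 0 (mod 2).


The contrapositive of (P → Q) is (¬Q → ¬P); it is logically equivalent to the original.
Here P = 'n ≡ 0 (mod 10)' and Q = 'n ≡ 0 (mod 2)'.

If not (n ≡ 0 (mod 2)), then not (n ≡ 0 (mod 10)).


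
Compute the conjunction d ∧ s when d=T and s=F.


Conjunction is true only when both operands are true.
Substitute: d=T, s=F.
T ∧ F evaluates to F.

F


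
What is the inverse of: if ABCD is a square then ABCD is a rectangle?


The inverse of (P → Q) is (¬P → ¬Q). It is equivalent to the converse, not to the original.
Here P = 'ABCD is a square' and Q = 'ABCD is a rectangle'.

If not (ABCD is a square), then not (ABCD is a rectangle).


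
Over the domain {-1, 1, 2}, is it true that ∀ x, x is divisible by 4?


Evaluate the predicate on each element: -1:F, 1:F, 2:F.
Counterexample x = -1 fails the predicate.

F


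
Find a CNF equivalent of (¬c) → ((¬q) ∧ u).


Step 1: Rewrite (¬c) → ((¬q) ∧ u) as ¬(¬c) ∨ ((¬q) ∧ u).
Step 2: Distribute ∨ over ∧.
Step 3: Eliminate any double negations (¬¬X = X).

(c ∨ (¬q)) ∧ (c ∨ u)


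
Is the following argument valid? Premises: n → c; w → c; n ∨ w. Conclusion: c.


This matches the form of proof by cases: the conclusion follows in every model of the premises.

Valid.


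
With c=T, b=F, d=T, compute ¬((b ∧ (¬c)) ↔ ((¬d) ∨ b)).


Substitute c=T, b=F, d=T:
¬c = F
b ∧ (¬c) = F ∧ F = F
¬d = F
(¬d) ∨ b = F ∨ F = F
(b ∧ (¬c)) ↔ ((¬d) ∨ b) = F ↔ F = T
¬((b ∧ (¬c)) ↔ ((¬d) ∨ b)) = F

F


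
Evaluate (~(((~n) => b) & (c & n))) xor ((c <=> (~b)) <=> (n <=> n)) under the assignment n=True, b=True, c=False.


Substitute n=True, b=True, c=False:
~n = False
(~n) => b = False => True = True
c & n = False & True = False
((~n) => b) & (c & n) = True & False = False
~(((~n) => b) & (c & n)) = True
~b = False
c <=> (~b) = False <=> False = True
n <=> n = True <=> True = True
(c <=> (~b)) <=> (n <=> n) = True <=> True = True
(~(((~n) => b) & (c & n))) xor ((c <=> (~b)) <=> (n <=> n)) = True xor True = False

False


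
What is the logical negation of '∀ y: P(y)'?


¬(∀ x: φ) = ∃ x: ¬φ, and ¬(∃ x: φ) = ∀ x: ¬φ.
Apply to the universal statement.

∃ y: ¬(P(y))


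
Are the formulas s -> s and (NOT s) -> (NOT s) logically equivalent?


Compare truth tables:
s | φ | ψ
---------
F | T | T
T | T | T
The columns φ and ψ agree on every row.

Yes, they are logically equivalent.


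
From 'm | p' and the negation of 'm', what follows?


Disjunctive syllogism: from (P ∨ Q) and ¬P, infer Q.
One disjunct, 'm', is ruled out; the other must hold.

p


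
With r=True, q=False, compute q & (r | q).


Substitute r=True, q=False:
r | q = True | False = True
q & (r | q) = False & True = False

False


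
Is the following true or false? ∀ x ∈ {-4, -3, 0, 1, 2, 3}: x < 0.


Evaluate the predicate on each element: -4:T, -3:T, 0:F, 1:F, 2:F, 3:F.
Counterexample x = 0 fails the predicate.

F


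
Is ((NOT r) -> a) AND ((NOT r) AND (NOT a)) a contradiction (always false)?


Truth table over {a, r}:
a | r | φ
---------
F | F | F
T | F | F
F | T | F
T | T | F
Every row is false.

Yes, it is a contradiction.


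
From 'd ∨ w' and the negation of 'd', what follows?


Disjunctive syllogism: from (P ∨ Q) and ¬P, infer Q.
One disjunct, 'd', is ruled out; the other must hold.

w


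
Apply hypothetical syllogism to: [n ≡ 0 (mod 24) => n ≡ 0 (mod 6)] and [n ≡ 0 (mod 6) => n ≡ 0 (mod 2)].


Hypothetical syllogism: from (P → Q) and (Q → R), infer (P → R).
Chain the two implications through the shared middle term 'n ≡ 0 (mod 6)'.

n ≡ 0 (mod 24) => n ≡ 0 (mod 2)


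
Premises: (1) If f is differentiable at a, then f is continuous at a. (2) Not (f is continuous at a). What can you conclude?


Modus tollens: from (P → Q) and ¬Q, infer ¬P.
Q = 'f is continuous at a' is denied; since P → Q, P must also fail.

Not (f is differentiable at a).


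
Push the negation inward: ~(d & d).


De Morgan: the negation of a conjunction is the disjunction of the negations.
Distribute ~ across &, flipping it to |, and negate each literal.

(~d) | (~d)


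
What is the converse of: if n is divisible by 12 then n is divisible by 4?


The converse of (P → Q) is (Q → P). It is not in general equivalent to the original.
Here P = 'n is divisible by 12' and Q = 'n is divisible by 4'.

If n is divisible by 4, then n is divisible by 12.


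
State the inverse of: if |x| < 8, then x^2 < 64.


The inverse of (P → Q) is (¬P → ¬Q). It is equivalent to the converse, not to the original.
Here P = '|x| < 8' and Q = 'x^2 < 64'.

If not (|x| < 8), then not (x^2 < 64).


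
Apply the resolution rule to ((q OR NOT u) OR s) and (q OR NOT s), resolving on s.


The clauses contain complementary literals s and NOTs.
Resolution eliminates this pair and disjoins the remaining literals (merging duplicates).

(q OR NOT u)


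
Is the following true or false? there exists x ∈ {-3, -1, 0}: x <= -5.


Evaluate the predicate on each element: -3:F, -1:F, 0:F.
No element satisfies the predicate.

F


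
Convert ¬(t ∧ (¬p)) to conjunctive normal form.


Step 1: Apply De Morgan: ¬(t ∧ (¬p)) = ¬t ∨ ¬(¬p).
Step 2: Eliminate any double negations (¬¬X = X).

(¬t) ∨ p


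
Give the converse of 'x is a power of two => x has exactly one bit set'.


The converse of (P → Q) is (Q → P). It is not in general equivalent to the original.
Here P = 'x is a power of two' and Q = 'x has exactly one bit set'.

If x has exactly one bit set, then x is a power of two.


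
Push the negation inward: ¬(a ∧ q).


De Morgan: the negation of a conjunction is the disjunction of the negations.
Distribute ¬ across ∧, flipping it to ∨, and negate each literal.

(¬a) ∨ (¬q)


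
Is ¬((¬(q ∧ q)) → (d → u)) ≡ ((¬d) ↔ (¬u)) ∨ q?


Compare truth tables:
d | q | u | φ | ψ
-----------------
F | F | F | F | T
T | F | F | T | F
F | T | F | F | T
T | T | F | F | T
F | F | T | F | F
T | F | T | F | T
F | T | T | F | T
T | T | T | F | T
They differ at row 1 (d=F, q=F, u=F): φ=F but ψ=T.

No, they are not logically equivalent.


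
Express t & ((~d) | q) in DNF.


Step 1: Distribute ∧ over ∨: t ∧ ((¬d) ∨ q) = (t ∧ (¬d)) ∨ (t ∧ q).

(t & (~d)) | (t & q)


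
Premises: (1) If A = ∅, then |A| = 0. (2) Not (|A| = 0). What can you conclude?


Modus tollens: from (P → Q) and ¬Q, infer ¬P.
Q = '|A| = 0' is denied; since P → Q, P must also fail.

Not (A = ∅).


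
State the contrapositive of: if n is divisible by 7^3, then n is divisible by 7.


The contrapositive of (P → Q) is (¬Q → ¬P); it is logically equivalent to the original.
Here P = 'n is divisible by 7^3' and Q = 'n is divisible by 7'.

If not (n is divisible by 7), then not (n is divisible by 7^3).


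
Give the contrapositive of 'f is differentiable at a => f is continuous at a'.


The contrapositive of (P → Q) is (¬Q → ¬P); it is logically equivalent to the original.
Here P = 'f is differentiable at a' and Q = 'f is continuous at a'.

If not (f is continuous at a), then not (f is differentiable at a).


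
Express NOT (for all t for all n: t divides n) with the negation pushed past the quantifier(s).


Negation flips each quantifier (∀↔∃) and negates the inner predicate.
¬(for all t for all n: φ) = there exists t there exists n: ¬φ.

there exists t there exists n: NOT(t divides n)


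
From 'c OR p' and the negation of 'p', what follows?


Disjunctive syllogism: from (P ∨ Q) and ¬P, infer Q.
One disjunct, 'p', is ruled out; the other must hold.

c


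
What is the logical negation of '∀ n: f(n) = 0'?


¬(∀ x: φ) = ∃ x: ¬φ, and ¬(∃ x: φ) = ∀ x: ¬φ.
Apply to the universal statement.

∃ n: ¬(f(n) = 0)


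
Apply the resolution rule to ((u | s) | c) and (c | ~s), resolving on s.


The clauses contain complementary literals s and ~s.
Resolution eliminates this pair and disjoins the remaining literals (merging duplicates).

(c | u)


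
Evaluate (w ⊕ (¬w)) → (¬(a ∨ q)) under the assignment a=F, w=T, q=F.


Substitute a=F, w=T, q=F:
¬w = F
w ⊕ (¬w) = T ⊕ F = T
a ∨ q = F ∨ F = F
¬(a ∨ q) = T
(w ⊕ (¬w)) → (¬(a ∨ q)) = T → T = T

T


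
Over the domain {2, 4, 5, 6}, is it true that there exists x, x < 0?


Evaluate the predicate on each element: 2:F, 4:F, 5:F, 6:F.
No element satisfies the predicate.

F


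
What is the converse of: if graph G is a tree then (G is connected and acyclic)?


The converse of (P → Q) is (Q → P). It is not in general equivalent to the original.
Here P = 'graph G is a tree' and Q = '(G is connected and acyclic)'.

If (G is connected and acyclic), then graph G is a tree.


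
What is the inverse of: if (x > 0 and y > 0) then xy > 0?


The inverse of (P → Q) is (¬P → ¬Q). It is equivalent to the converse, not to the original.
Here P = '(x > 0 and y > 0)' and Q = 'xy > 0'.

If not ((x > 0 and y > 0)), then not (xy > 0).


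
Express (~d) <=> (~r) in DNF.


Step 1: (¬d) ↔ (¬r) is true exactly when both agree: ((¬d) ∧ (¬r)) ∨ (¬(¬d) ∧ ¬(¬r)).
Step 2: Eliminate any double negations (¬¬X = X).

((~d) & (~r)) | (d & r)


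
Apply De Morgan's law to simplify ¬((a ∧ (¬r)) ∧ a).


De Morgan: the negation of a conjunction is the disjunction of the negations.
Distribute ¬ across ∧, flipping it to ∨, and negate each literal.

((¬a) ∨ r) ∨ (¬a)


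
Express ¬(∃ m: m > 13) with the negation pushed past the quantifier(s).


¬(∀ x: φ) = ∃ x: ¬φ, and ¬(∃ x: φ) = ∀ x: ¬φ.
Apply to the existential statement.

∀ m: ¬(m > 13)


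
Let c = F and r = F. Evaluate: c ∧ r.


Conjunction is true only when both operands are true.
Substitute: c=F, r=F.
F ∧ F evaluates to F.

F


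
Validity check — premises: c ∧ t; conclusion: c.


This matches the form of conjunction elimination: the conclusion follows in every model of the premises.

Valid.


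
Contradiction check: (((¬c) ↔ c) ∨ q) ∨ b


Truth table over {b, c, q}:
b | c | q | φ
-------------
F | F | F | F
T | F | F | T
F | T | F | F
T | T | F | T
F | F | T | T
T | F | T | T
F | T | T | T
T | T | T | T
Satisfying assignment at row 2: b=T, c=F, q=F gives T.

No, it is not a contradiction.


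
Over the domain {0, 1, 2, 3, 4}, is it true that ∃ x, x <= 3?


Evaluate the predicate on each element: 0:T, 1:T, 2:T, 3:T, 4:F.
Witness x = 0 satisfies the predicate.

T


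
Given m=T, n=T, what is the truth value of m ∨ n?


Disjunction is false only when both operands are false.
Substitute: m=T, n=T.
T ∨ T evaluates to T.

T


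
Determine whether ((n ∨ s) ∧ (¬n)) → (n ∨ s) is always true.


Build the truth table over {n, s}:
n | s | φ
---------
F | F | T
T | F | T
F | T | T
T | T | T
Every row evaluates to true.

Yes, it is a tautology.


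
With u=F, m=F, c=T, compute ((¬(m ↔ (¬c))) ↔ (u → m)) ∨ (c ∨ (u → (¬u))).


Substitute u=F, m=F, c=T:
¬c = F
m ↔ (¬c) = F ↔ F = T
¬(m ↔ (¬c)) = F
u → m = F → F = T
(¬(m ↔ (¬c))) ↔ (u → m) = F ↔ T = F
¬u = T
u → (¬u) = F → T = T
c ∨ (u → (¬u)) = T ∨ T = T
((¬(m ↔ (¬c))) ↔ (u → m)) ∨ (c ∨ (u → (¬u))) = F ∨ T = T

T


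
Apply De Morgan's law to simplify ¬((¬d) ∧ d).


De Morgan: the negation of a conjunction is the disjunction of the negations.
Distribute ¬ across ∧, flipping it to ∨, and negate each literal.

d ∨ (¬d)


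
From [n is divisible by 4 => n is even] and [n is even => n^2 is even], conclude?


Hypothetical syllogism: from (P → Q) and (Q → R), infer (P → R).
Chain the two implications through the shared middle term 'n is even'.

n is divisible by 4 => n^2 is even


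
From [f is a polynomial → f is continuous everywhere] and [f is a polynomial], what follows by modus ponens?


Modus ponens: from (P → Q) and P, infer Q.
P = 'f is a polynomial' is asserted, and P → Q holds, so Q follows.

f is continuous everywhere.


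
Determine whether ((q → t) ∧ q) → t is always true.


Build the truth table over {q, t}:
q | t | φ
---------
F | F | T
T | F | T
F | T | T
T | T | T
Every row evaluates to true.

Yes, it is a tautology.


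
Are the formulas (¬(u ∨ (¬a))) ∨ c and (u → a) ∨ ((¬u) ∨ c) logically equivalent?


Compare truth tables:
a | c | u | φ | ψ
-----------------
F | F | F | F | T
T | F | F | T | T
F | T | F | T | T
T | T | F | T | T
F | F | T | F | F
T | F | T | F | T
F | T | T | T | T
T | T | T | T | T
They differ at row 1 (a=F, c=F, u=F): φ=F but ψ=T.

No, they are not logically equivalent.


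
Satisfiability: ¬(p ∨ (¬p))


Check all 2 assignments over {p}:
p | φ
-----
F | F
T | F
No assignment makes the formula true.

Unsatisfiable.


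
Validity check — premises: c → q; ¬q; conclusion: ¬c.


This matches the form of modus tollens: the conclusion follows in every model of the premises.

Valid.


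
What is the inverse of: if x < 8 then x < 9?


The inverse of (P → Q) is (¬P → ¬Q). It is equivalent to the converse, not to the original.
Here P = 'x < 8' and Q = 'x < 9'.

If not (x < 8), then not (x < 9).


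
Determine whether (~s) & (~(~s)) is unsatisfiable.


Truth table over {s}:
s | φ
-----
False | False
True | False
Every row is false.

Yes, it is a contradiction.


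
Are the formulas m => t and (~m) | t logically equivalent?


Compare truth tables:
m | t | φ | ψ
-------------
False | False | True | True
True | False | False | False
False | True | True | True
True | True | True | True
The columns φ and ψ agree on every row.

Yes, they are logically equivalent.


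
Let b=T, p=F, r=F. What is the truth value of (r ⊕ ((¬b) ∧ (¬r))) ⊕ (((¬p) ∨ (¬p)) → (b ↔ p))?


Substitute b=T, p=F, r=F:
¬b = F
¬r = T
(¬b) ∧ (¬r) = F ∧ T = F
r ⊕ ((¬b) ∧ (¬r)) = F ⊕ F = F
¬p = T
¬p = T
(¬p) ∨ (¬p) = T ∨ T = T
b ↔ p = T ↔ F = F
((¬p) ∨ (¬p)) → (b ↔ p) = T → F = F
(r ⊕ ((¬b) ∧ (¬r))) ⊕ (((¬p) ∨ (¬p)) → (b ↔ p)) = F ⊕ F = F

F


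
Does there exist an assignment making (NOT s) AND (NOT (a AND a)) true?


Search for a satisfying assignment over {a, s}.
Try a=F, s=F: the formula evaluates to T.
A satisfying assignment exists.

Satisfiable.


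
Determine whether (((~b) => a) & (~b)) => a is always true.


Build the truth table over {a, b}:
a | b | φ
---------
False | False | True
True | False | True
False | True | True
True | True | True
Every row evaluates to true.

Yes, it is a tautology.


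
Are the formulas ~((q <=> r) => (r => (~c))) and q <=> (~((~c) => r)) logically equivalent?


Compare truth tables:
c | q | r | φ | ψ
-----------------
False | False | False | False | False
True | False | False | False | True
False | True | False | False | True
True | True | False | False | False
False | False | True | False | True
True | False | True | False | True
False | True | True | False | False
True | True | True | True | False
They differ at row 2 (c=True, q=False, r=False): φ=False but ψ=True.

No, they are not logically equivalent.


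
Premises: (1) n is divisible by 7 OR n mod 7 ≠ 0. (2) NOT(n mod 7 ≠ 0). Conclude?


Disjunctive syllogism: from (P ∨ Q) and ¬P, infer Q.
One disjunct, 'n mod 7 ≠ 0', is ruled out; the other must hold.

n is divisible by 7


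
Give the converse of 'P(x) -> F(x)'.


The converse of (P → Q) is (Q → P). It is not in general equivalent to the original.
Here P = 'P(x)' and Q = 'F(x)'.

If F(x), then P(x).


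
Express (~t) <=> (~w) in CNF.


Step 1: Rewrite (¬t) ↔ (¬w) as ((¬t) → (¬w)) ∧ ((¬w) → (¬t)).
Step 2: Rewrite each implication as a disjunction.
Step 3: Eliminate any double negations (¬¬X = X).

(t | (~w)) & (w | (~t))


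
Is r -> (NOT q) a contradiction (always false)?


Truth table over {q, r}:
q | r | φ
---------
F | F | T
T | F | T
F | T | T
T | T | F
Satisfying assignment at row 1: q=F, r=F gives T.

No, it is not a contradiction.


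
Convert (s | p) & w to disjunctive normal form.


Step 1: Distribute ∧ over ∨: (s ∨ p) ∧ w = (s ∧ w) ∨ (p ∧ w).

(s & w) | (p & w)


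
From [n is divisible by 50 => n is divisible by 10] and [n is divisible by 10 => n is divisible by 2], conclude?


Hypothetical syllogism: from (P → Q) and (Q → R), infer (P → R).
Chain the two implications through the shared middle term 'n is divisible by 10'.

n is divisible by 50 => n is divisible by 2


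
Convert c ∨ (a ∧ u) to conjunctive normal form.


Step 1: Distribute ∨ over ∧: c ∨ (a ∧ u) = (c ∨ a) ∧ (c ∨ u).

(c ∨ a) ∧ (c ∨ u)


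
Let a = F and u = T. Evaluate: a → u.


Implication is false only when antecedent is true and consequent is false.
Substitute: a=F, u=T.
F → T evaluates to T.

T


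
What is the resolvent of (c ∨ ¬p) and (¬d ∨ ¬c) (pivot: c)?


The clauses contain complementary literals c and ¬c.
Resolution eliminates this pair and disjoins the remaining literals (merging duplicates).

(¬p ∨ ¬d)


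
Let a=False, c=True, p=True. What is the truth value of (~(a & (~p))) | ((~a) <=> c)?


Substitute a=False, c=True, p=True:
~p = False
a & (~p) = False & False = False
~(a & (~p)) = True
~a = True
(~a) <=> c = True <=> True = True
(~(a & (~p))) | ((~a) <=> c) = True | True = True

True


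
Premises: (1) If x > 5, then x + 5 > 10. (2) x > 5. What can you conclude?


Modus ponens: from (P → Q) and P, infer Q.
P = 'x > 5' is asserted, and P → Q holds, so Q follows.

x + 5 > 10.


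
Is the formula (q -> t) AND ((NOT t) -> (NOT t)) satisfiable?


Search for a satisfying assignment over {q, t}.
Try q=F, t=F: the formula evaluates to T.
A satisfying assignment exists.

Satisfiable.


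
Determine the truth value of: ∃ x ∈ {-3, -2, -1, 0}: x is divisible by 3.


Evaluate the predicate on each element: -3:T, -2:F, -1:F, 0:T.
Witness x = -3 satisfies the predicate.

T


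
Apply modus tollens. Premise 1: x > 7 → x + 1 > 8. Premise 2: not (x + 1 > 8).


Modus tollens: from (P → Q) and ¬Q, infer ¬P.
Q = 'x + 1 > 8' is denied; since P → Q, P must also fail.

Not (x > 7).


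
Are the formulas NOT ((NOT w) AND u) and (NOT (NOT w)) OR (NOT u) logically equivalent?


Compare truth tables:
u | w | φ | ψ
-------------
F | F | T | T
T | F | F | F
F | T | T | T
T | T | T | T
The columns φ and ψ agree on every row.

Yes, they are logically equivalent.


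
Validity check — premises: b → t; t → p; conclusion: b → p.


This matches the form of hypothetical syllogism: the conclusion follows in every model of the premises.

Valid.


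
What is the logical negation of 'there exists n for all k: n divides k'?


Negation flips each quantifier (∀↔∃) and negates the inner predicate.
¬(there exists n for all k: φ) = for all n there exists k: ¬φ.

for all n there exists k: NOT(n divides k)


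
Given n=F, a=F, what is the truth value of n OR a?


Disjunction is false only when both operands are false.
Substitute: n=F, a=F.
F OR F evaluates to F.

F


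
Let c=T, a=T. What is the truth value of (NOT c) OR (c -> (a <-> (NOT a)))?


Substitute c=T, a=T:
NOT c = F
NOT a = F
a <-> (NOT a) = T <-> F = F
c -> (a <-> (NOT a)) = T -> F = F
(NOT c) OR (c -> (a <-> (NOT a))) = F OR F = F

F


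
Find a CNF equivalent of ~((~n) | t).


Step 1: Apply De Morgan: ¬((¬n) ∨ t) = ¬(¬n) ∧ ¬t.
Step 2: Eliminate any double negations (¬¬X = X).

n & (~t)


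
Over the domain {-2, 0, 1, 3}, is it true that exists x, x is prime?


Evaluate the predicate on each element: -2:False, 0:False, 1:False, 3:True.
Witness x = 3 satisfies the predicate.

True


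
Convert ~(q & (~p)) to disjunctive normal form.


Step 1: Apply De Morgan: ¬(q ∧ (¬p)) = ¬q ∨ ¬(¬p).
Step 2: Eliminate any double negations (¬¬X = X).

(~q) | p


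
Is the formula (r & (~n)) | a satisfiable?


Search for a satisfying assignment over {a, n, r}.
Try a=True, n=False, r=False: the formula evaluates to True.
A satisfying assignment exists.

Satisfiable.


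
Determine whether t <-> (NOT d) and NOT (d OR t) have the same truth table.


Compare truth tables:
d | t | φ | ψ
-------------
F | F | F | T
T | F | T | F
F | T | T | F
T | T | F | F
They differ at row 1 (d=F, t=F): φ=F but ψ=T.

No, they are not logically equivalent.


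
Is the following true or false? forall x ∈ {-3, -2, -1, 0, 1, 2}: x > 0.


Evaluate the predicate on each element: -3:False, -2:False, -1:False, 0:False, 1:True, 2:True.
Counterexample x = -3 fails the predicate.

False


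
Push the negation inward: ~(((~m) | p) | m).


De Morgan: the negation of a disjunction is the conjunction of the negations.
Distribute ~ across |, flipping it to &, and negate each literal.

(m & (~p)) & (~m)


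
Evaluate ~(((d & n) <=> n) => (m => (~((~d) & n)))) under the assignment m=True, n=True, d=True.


Substitute m=True, n=True, d=True:
d & n = True & True = True
(d & n) <=> n = True <=> True = True
~d = False
(~d) & n = False & True = False
~((~d) & n) = True
m => (~((~d) & n)) = True => True = True
((d & n) <=> n) => (m => (~((~d) & n))) = True => True = True
~(((d & n) <=> n) => (m => (~((~d) & n)))) = False

False


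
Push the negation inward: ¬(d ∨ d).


De Morgan: the negation of a disjunction is the conjunction of the negations.
Distribute ¬ across ∨, flipping it to ∧, and negate each literal.

(¬d) ∧ (¬d)


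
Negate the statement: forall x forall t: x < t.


Negation flips each quantifier (∀↔∃) and negates the inner predicate.
¬(forall x forall t: φ) = exists x exists t: ¬φ.

exists x exists t: ~(x < t)


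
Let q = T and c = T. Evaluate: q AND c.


Conjunction is true only when both operands are true.
Substitute: q=T, c=T.
T AND T evaluates to T.

T


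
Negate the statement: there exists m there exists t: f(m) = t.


Negation flips each quantifier (∀↔∃) and negates the inner predicate.
¬(there exists m there exists t: φ) = for all m for all t: ¬φ.

for all m for all t: NOT(f(m) = t)


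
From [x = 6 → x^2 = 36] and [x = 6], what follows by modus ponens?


Modus ponens: from (P → Q) and P, infer Q.
P = 'x = 6' is asserted, and P → Q holds, so Q follows.

x^2 = 36.


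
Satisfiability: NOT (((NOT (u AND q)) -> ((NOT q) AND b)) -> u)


Search for a satisfying assignment over {b, q, u}.
Try b=T, q=F, u=F: the formula evaluates to T.
A satisfying assignment exists.

Satisfiable.


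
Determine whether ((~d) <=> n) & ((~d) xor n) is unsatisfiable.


Truth table over {d, n}:
d | n | φ
---------
False | False | False
True | False | False
False | True | False
True | True | False
Every row is false.

Yes, it is a contradiction.


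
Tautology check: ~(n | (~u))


Build the truth table over {n, u}:
n | u | φ
---------
False | False | False
True | False | False
False | True | True
True | True | False
Counterexample at row 1: with n=False, u=False, the formula is False.

No, it is not a tautology.


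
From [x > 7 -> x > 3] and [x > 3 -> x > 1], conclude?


Hypothetical syllogism: from (P → Q) and (Q → R), infer (P → R).
Chain the two implications through the shared middle term 'x > 3'.

x > 7 -> x > 1


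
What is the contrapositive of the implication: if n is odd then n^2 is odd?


The contrapositive of (P → Q) is (¬Q → ¬P); it is logically equivalent to the original.
Here P = 'n is odd' and Q = 'n^2 is odd'.

If not (n^2 is odd), then not (n is odd).


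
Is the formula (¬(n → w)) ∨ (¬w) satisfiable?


Search for a satisfying assignment over {n, w}.
Try n=F, w=F: the formula evaluates to T.
A satisfying assignment exists.

Satisfiable.


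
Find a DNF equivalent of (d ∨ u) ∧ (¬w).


Step 1: Distribute ∧ over ∨: (d ∨ u) ∧ (¬w) = (d ∧ (¬w)) ∨ (u ∧ (¬w)).

(d ∧ (¬w)) ∨ (u ∧ (¬w))


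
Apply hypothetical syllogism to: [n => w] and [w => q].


Hypothetical syllogism: from (P → Q) and (Q → R), infer (P → R).
Chain the two implications through the shared middle term 'w'.

n => q


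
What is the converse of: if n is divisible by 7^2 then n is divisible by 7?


The converse of (P → Q) is (Q → P). It is not in general equivalent to the original.
Here P = 'n is divisible by 7^2' and Q = 'n is divisible by 7'.

If n is divisible by 7, then n is divisible by 7^2.


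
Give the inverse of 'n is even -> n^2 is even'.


The inverse of (P → Q) is (¬P → ¬Q). It is equivalent to the converse, not to the original.
Here P = 'n is even' and Q = 'n^2 is even'.

If not (n is even), then not (n^2 is even).


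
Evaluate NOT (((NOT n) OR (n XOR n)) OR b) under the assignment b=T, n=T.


Substitute b=T, n=T:
NOT n = F
n XOR n = T XOR T = F
(NOT n) OR (n XOR n) = F OR F = F
((NOT n) OR (n XOR n)) OR b = F OR T = T
NOT (((NOT n) OR (n XOR n)) OR b) = F

F


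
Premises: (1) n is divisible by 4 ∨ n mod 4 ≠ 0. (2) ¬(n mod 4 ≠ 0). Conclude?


Disjunctive syllogism: from (P ∨ Q) and ¬P, infer Q.
One disjunct, 'n mod 4 ≠ 0', is ruled out; the other must hold.

n is divisible by 4


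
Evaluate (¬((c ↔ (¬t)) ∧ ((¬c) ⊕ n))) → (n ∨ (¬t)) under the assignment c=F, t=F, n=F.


Substitute c=F, t=F, n=F:
¬t = T
c ↔ (¬t) = F ↔ T = F
¬c = T
(¬c) ⊕ n = T ⊕ F = T
(c ↔ (¬t)) ∧ ((¬c) ⊕ n) = F ∧ T = F
¬((c ↔ (¬t)) ∧ ((¬c) ⊕ n)) = T
¬t = T
n ∨ (¬t) = F ∨ T = T
(¬((c ↔ (¬t)) ∧ ((¬c) ⊕ n))) → (n ∨ (¬t)) = T → T = T

T


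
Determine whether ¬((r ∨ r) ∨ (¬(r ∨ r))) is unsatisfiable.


Truth table over {r}:
r | φ
-----
F | F
T | F
Every row is false.

Yes, it is a contradiction.


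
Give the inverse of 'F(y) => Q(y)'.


The inverse of (P → Q) is (¬P → ¬Q). It is equivalent to the converse, not to the original.
Here P = 'F(y)' and Q = 'Q(y)'.

If not (F(y)), then not (Q(y)).


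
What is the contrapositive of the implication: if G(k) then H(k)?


The contrapositive of (P → Q) is (¬Q → ¬P); it is logically equivalent to the original.
Here P = 'G(k)' and Q = 'H(k)'.

If not (H(k)), then not (G(k)).


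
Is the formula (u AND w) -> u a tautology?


Build the truth table over {u, w}:
u | w | φ
---------
F | F | T
T | F | T
F | T | T
T | T | T
Every row evaluates to true.

Yes, it is a tautology.


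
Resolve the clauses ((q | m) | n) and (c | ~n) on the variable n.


The clauses contain complementary literals n and ~n.
Resolution eliminates this pair and disjoins the remaining literals (merging duplicates).

((q | m) | c)


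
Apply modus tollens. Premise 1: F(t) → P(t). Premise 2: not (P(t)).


Modus tollens: from (P → Q) and ¬Q, infer ¬P.
Q = 'P(t)' is denied; since P → Q, P must also fail.

Not (F(t)).


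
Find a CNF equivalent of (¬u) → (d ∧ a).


Step 1: Rewrite (¬u) → (d ∧ a) as ¬(¬u) ∨ (d ∧ a).
Step 2: Distribute ∨ over ∧.
Step 3: Eliminate any double negations (¬¬X = X).

(u ∨ d) ∧ (u ∨ a)


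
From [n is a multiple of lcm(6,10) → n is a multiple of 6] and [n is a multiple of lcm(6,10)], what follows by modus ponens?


Modus ponens: from (P → Q) and P, infer Q.
P = 'n is a multiple of lcm(6,10)' is asserted, and P → Q holds, so Q follows.

n is a multiple of 6.


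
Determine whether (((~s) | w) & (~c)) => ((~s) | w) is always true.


Build the truth table over {c, s, w}:
c | s | w | φ
-------------
False | False | False | True
True | False | False | True
False | True | False | True
True | True | False | True
False | False | True | True
True | False | True | True
False | True | True | True
True | True | True | True
Every row evaluates to true.

Yes, it is a tautology.


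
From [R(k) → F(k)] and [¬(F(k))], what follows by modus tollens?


Modus tollens: from (P → Q) and ¬Q, infer ¬P.
Q = 'F(k)' is denied; since P → Q, P must also fail.

Not (R(k)).


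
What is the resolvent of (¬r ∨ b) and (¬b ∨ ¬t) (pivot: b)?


The clauses contain complementary literals b and ¬b.
Resolution eliminates this pair and disjoins the remaining literals (merging duplicates).

(¬r ∨ ¬t)


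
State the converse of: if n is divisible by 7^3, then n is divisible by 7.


The converse of (P → Q) is (Q → P). It is not in general equivalent to the original.
Here P = 'n is divisible by 7^3' and Q = 'n is divisible by 7'.

If n is divisible by 7, then n is divisible by 7^3.


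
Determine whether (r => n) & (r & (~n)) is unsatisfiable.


Truth table over {n, r}:
n | r | φ
---------
False | False | False
True | False | False
False | True | False
True | True | False
Every row is false.

Yes, it is a contradiction.


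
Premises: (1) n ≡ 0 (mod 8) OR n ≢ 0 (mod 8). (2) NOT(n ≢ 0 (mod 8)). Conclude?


Disjunctive syllogism: from (P ∨ Q) and ¬P, infer Q.
One disjunct, 'n ≢ 0 (mod 8)', is ruled out; the other must hold.

n ≡ 0 (mod 8)


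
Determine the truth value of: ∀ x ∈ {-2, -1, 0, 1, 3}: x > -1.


Evaluate the predicate on each element: -2:F, -1:F, 0:T, 1:T, 3:T.
Counterexample x = -2 fails the predicate.

F


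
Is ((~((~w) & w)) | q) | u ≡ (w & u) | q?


Compare truth tables:
q | u | w | φ | ψ
-----------------
False | False | False | True | False
True | False | False | True | True
False | True | False | True | False
True | True | False | True | True
False | False | True | True | False
True | False | True | True | True
False | True | True | True | True
True | True | True | True | True
They differ at row 1 (q=False, u=False, w=False): φ=True but ψ=False.

No, they are not logically equivalent.


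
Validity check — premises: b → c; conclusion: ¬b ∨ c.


This matches the form of material implication: the conclusion follows in every model of the premises.

Valid.


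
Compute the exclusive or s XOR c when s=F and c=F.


Exclusive or is true when exactly one operand is true.
Substitute: s=F, c=F.
F XOR F evaluates to F.

F


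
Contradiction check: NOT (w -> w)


Truth table over {w}:
w | φ
-----
F | F
T | F
Every row is false.

Yes, it is a contradiction.


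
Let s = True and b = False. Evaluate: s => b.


Implication is false only when antecedent is true and consequent is false.
Substitute: s=True, b=False.
True => False evaluates to False.

False


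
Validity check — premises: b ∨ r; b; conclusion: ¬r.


This is affirming a disjunct (fallacy). There exist truth assignments where the premises are all true but the conclusion is false.

Invalid.


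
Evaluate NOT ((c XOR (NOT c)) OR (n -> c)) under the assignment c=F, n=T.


Substitute c=F, n=T:
NOT c = T
c XOR (NOT c) = F XOR T = T
n -> c = T -> F = F
(c XOR (NOT c)) OR (n -> c) = T OR F = T
NOT ((c XOR (NOT c)) OR (n -> c)) = F

F


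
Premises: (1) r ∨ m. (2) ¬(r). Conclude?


Disjunctive syllogism: from (P ∨ Q) and ¬P, infer Q.
One disjunct, 'r', is ruled out; the other must hold.

m


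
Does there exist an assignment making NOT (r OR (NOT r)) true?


Check all 2 assignments over {r}:
r | φ
-----
F | F
T | F
No assignment makes the formula true.

Unsatisfiable.


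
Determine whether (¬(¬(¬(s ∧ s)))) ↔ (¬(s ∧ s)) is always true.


Build the truth table over {s}:
s | φ
-----
F | T
T | T
Every row evaluates to true.

Yes, it is a tautology.


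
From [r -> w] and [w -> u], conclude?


Hypothetical syllogism: from (P → Q) and (Q → R), infer (P → R).
Chain the two implications through the shared middle term 'w'.

r -> u


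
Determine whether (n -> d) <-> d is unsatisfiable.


Truth table over {d, n}:
d | n | φ
---------
F | F | F
T | F | T
F | T | T
T | T | T
Satisfying assignment at row 2: d=T, n=F gives T.

No, it is not a contradiction.


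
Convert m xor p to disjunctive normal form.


Step 1: m ⊕ p is true exactly when they disagree: (m ∧ ¬p) ∨ (¬m ∧ p).

(m & (~p)) | ((~m) & p)


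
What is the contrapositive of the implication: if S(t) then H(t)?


The contrapositive of (P → Q) is (¬Q → ¬P); it is logically equivalent to the original.
Here P = 'S(t)' and Q = 'H(t)'.

If not (H(t)), then not (S(t)).


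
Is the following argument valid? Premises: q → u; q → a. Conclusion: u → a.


This is (no valid rule). There exist truth assignments where the premises are all true but the conclusion is false.

Invalid.


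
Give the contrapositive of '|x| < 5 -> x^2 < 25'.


The contrapositive of (P → Q) is (¬Q → ¬P); it is logically equivalent to the original.
Here P = '|x| < 5' and Q = 'x^2 < 25'.

If not (x^2 < 25), then not (|x| < 5).


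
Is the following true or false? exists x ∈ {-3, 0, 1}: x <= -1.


Evaluate the predicate on each element: -3:True, 0:False, 1:False.
Witness x = -3 satisfies the predicate.

True


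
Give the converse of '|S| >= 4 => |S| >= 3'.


The converse of (P → Q) is (Q → P). It is not in general equivalent to the original.
Here P = '|S| >= 4' and Q = '|S| >= 3'.

If |S| >= 3, then |S| >= 4.


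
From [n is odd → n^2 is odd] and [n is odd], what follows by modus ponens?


Modus ponens: from (P → Q) and P, infer Q.
P = 'n is odd' is asserted, and P → Q holds, so Q follows.

n^2 is odd.


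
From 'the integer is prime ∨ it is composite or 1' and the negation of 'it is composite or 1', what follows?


Disjunctive syllogism: from (P ∨ Q) and ¬P, infer Q.
One disjunct, 'it is composite or 1', is ruled out; the other must hold.

the integer is prime


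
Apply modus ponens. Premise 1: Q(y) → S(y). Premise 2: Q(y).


Modus ponens: from (P → Q) and P, infer Q.
P = 'Q(y)' is asserted, and P → Q holds, so Q follows.

S(y).


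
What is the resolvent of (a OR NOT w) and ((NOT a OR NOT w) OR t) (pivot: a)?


The clauses contain complementary literals a and NOTa.
Resolution eliminates this pair and disjoins the remaining literals (merging duplicates).

(NOT w OR t)


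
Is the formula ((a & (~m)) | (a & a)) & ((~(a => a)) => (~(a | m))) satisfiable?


Search for a satisfying assignment over {a, m}.
Try a=True, m=False: the formula evaluates to True.
A satisfying assignment exists.

Satisfiable.


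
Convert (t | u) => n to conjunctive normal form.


Step 1: Rewrite as ¬(t ∨ u) ∨ n = (¬t ∧ ¬u) ∨ n.
Step 2: Distribute ∨ over ∧.

((~t) | n) & ((~u) | n)
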